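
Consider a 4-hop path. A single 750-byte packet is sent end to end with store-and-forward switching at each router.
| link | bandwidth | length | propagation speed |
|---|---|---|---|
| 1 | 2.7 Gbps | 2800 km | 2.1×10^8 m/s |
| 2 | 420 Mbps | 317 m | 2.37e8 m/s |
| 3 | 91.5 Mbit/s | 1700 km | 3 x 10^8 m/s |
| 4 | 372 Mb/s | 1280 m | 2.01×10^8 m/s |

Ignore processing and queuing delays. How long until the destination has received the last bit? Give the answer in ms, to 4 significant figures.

19.11 ms

L = 750 × 8 = 6000 bits.
Transmission delays (L/R per hop): 0.00222222, 0.0142857, 0.0655738, 0.016129 ms; sum = 0.0982107 ms.
Propagation delays (d/s per hop): 13.3333, 0.00133755, 5.66667, 0.00636816 ms; sum = 19.0077 ms.
End-to-end = 19.11 ms.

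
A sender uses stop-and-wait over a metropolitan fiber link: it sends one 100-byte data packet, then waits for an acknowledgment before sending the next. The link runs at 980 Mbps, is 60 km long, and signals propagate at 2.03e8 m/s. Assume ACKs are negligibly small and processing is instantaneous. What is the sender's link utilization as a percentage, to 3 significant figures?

t_tx = L/R = 800/980000000 = 8.16327e-07 s.
t_prop = 60000/2.03e+08 = 0.000295567 s; RTT = 0.000591133 s.
Cycle = t_tx + RTT = 0.000591949 s.
Utilization = t_tx / cycle = 8.16327e-07/0.000591949 = 0.138 %.

0.138 %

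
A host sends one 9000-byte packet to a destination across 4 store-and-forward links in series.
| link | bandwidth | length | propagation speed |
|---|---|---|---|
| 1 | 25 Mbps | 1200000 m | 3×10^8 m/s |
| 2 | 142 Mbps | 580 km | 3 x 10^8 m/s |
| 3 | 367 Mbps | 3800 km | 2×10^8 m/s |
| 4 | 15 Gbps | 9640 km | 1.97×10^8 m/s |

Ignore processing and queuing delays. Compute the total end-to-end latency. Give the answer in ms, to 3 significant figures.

L = 9000 × 8 = 72000 bits.
Transmission delays (L/R per hop): 2.88, 0.507042, 0.196185, 0.0048 ms; sum = 3.58803 ms.
Propagation delays (d/s per hop): 4, 1.93333, 19, 48.934 ms; sum = 73.8673 ms.
End-to-end = 77.5 ms.

77.5 ms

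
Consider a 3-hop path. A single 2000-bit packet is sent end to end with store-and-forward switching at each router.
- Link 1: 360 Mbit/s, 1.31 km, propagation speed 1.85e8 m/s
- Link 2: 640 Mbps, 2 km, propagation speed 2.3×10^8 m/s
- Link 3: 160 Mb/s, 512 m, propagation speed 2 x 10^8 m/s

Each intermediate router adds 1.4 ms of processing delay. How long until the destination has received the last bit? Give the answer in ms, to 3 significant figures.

2.84 ms

Transmission delays (L/R per hop): 0.00555556, 0.003125, 0.0125 ms; sum = 0.0211806 ms.
Propagation delays (d/s per hop): 0.00708108, 0.00869565, 0.00256 ms; sum = 0.0183367 ms.
Processing at 2 router(s): 2 × 1.4 ms = 2.8 ms.
End-to-end = 2.84 ms.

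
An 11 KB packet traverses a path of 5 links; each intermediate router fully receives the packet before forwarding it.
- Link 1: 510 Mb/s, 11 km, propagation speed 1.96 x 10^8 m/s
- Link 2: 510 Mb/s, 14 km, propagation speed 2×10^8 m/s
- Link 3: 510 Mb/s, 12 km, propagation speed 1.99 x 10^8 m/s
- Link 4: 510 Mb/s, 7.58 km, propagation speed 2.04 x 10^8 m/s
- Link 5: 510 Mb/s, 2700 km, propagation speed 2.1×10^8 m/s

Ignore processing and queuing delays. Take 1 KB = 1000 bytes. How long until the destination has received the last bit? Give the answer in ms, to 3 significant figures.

L = 88000 bits.
Transmission delay per hop = L/R = 88000/510000000 = 0.172549 ms; 5 hops → 0.862745 ms.
Propagation delays (d/s per hop): 0.0561224, 0.07, 0.0603015, 0.0371569, 12.8571 ms; sum = 13.0807 ms.
End-to-end = 13.9 ms.

13.9 ms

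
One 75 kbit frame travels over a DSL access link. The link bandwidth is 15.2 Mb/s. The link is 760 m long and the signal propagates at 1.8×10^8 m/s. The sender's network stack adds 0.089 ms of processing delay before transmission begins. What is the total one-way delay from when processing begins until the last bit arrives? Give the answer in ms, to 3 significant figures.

L = 75000 bits.
Transmission delay = L/R = 75000 / 15200000 = 4.93421 ms.
Propagation delay = d/s = 760 m / 180000000 m/s = 0.00422222 ms.
Plus processing delay 0.089 ms = 0.089 ms.
Total = 5.03 ms.

5.03 ms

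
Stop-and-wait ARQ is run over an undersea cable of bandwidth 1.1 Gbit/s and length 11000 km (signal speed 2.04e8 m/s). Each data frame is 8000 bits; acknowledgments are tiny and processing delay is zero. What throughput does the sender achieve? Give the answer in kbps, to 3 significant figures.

74.2 kbps

t_tx = L/R = 8000/1100000000 = 7.27273e-06 s.
t_prop = 11000000/204000000 = 0.0539216 s; RTT = 0.107843 s.
Cycle = t_tx + RTT = 0.10785 s.
Throughput = L / cycle = 8000 / 0.10785 = 74.2 kbps.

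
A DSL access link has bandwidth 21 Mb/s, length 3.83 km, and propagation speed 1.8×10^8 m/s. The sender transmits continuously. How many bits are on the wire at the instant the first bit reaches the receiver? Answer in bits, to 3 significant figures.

Propagation delay = 3830 / 180000000 = 2.12778e-05 s.
BDP = R × t_prop = 21000000 × 2.12778e-05 = 446.833 bits.

447 bits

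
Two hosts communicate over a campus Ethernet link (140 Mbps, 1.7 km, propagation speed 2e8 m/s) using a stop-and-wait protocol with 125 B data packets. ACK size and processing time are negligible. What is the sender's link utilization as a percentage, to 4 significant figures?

t_tx = L/R = 1000/140000000 = 7.14286e-06 s.
t_prop = 1700/200000000 = 8.5e-06 s; RTT = 1.7e-05 s.
Cycle = t_tx + RTT = 2.41429e-05 s.
Utilization = t_tx / cycle = 7.14286e-06/2.41429e-05 = 29.59 %.

29.59 %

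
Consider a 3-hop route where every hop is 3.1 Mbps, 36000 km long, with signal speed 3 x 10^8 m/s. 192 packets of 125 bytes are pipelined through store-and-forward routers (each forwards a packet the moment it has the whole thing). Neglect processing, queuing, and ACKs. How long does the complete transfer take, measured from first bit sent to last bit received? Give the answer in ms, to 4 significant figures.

422.6 ms

Per-hop transmission t_tx = L/R = 1000/3100000 = 0.322581 ms.
Per-hop propagation t_prop = 36000000/300000000 = 120 ms.
Pipeline fill: first packet needs 3·t_tx to clear all hops; remaining 191 packets each add one t_tx.
Total = (3+192-1)·t_tx + 3·t_prop = 194·0.322581 + 3·120 = 422.6 ms.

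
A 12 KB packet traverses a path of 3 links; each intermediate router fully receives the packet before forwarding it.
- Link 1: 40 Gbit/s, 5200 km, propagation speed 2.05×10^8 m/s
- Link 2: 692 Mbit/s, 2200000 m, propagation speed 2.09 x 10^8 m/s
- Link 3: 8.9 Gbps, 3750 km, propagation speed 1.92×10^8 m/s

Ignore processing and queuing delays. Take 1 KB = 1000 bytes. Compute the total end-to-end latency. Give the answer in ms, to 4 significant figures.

55.58 ms

L = 96000 bits.
Transmission delays (L/R per hop): 0.0024, 0.138728, 0.0107865 ms; sum = 0.151915 ms.
Propagation delays (d/s per hop): 25.3659, 10.5263, 19.5313 ms; sum = 55.4234 ms.
End-to-end = 55.58 ms.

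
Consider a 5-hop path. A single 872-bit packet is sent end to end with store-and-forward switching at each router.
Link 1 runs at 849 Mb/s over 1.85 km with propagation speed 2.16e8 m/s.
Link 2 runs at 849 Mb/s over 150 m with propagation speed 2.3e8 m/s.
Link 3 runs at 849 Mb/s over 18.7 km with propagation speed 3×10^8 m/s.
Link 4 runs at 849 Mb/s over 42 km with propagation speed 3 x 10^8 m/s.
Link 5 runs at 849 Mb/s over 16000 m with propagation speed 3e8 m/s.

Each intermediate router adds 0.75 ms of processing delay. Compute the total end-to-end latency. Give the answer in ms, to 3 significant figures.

3.27 ms

Transmission delay per hop = L/R = 872/849000000 = 0.00102709 ms; 5 hops → 0.00513545 ms.
Propagation delays (d/s per hop): 0.00856481, 0.000652174, 0.0623333, 0.14, 0.0533333 ms; sum = 0.264884 ms.
Processing at 4 router(s): 4 × 0.75 ms = 3 ms.
End-to-end = 3.27 ms.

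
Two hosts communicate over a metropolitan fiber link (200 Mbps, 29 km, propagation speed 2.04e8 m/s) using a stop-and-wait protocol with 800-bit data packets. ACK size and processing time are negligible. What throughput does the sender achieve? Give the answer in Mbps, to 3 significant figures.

2.77 Mbps

t_tx = L/R = 800/200000000 = 4e-06 s.
t_prop = 29000/204000000 = 0.000142157 s; RTT = 0.000284314 s.
Cycle = t_tx + RTT = 0.000288314 s.
Throughput = L / cycle = 800 / 0.000288314 = 2.77 Mbps.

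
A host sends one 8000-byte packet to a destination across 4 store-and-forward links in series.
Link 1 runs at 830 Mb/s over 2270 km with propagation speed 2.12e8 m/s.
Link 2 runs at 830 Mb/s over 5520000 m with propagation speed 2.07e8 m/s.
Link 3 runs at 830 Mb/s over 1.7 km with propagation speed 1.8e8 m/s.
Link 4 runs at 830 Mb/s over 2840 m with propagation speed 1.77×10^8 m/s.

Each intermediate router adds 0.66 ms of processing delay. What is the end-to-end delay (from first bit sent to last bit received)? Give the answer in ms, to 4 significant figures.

L = 8000 × 8 = 64000 bits.
Transmission delay per hop = L/R = 64000/830000000 = 0.0771084 ms; 4 hops → 0.308434 ms.
Propagation delays (d/s per hop): 10.7075, 26.6667, 0.00944444, 0.0160452 ms; sum = 37.3997 ms.
Processing at 3 router(s): 3 × 0.66 ms = 1.98 ms.
End-to-end = 39.69 ms.

39.69 ms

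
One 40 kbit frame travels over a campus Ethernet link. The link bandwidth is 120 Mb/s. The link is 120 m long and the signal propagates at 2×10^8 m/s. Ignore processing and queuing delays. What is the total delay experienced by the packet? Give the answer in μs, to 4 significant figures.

333.9 μs

L = 40000 bits.
Transmission delay = L/R = 40000 / 120000000 = 333.333 μs.
Propagation delay = d/s = 120 m / 200000000 m/s = 0.6 μs.
Total = 333.9 μs.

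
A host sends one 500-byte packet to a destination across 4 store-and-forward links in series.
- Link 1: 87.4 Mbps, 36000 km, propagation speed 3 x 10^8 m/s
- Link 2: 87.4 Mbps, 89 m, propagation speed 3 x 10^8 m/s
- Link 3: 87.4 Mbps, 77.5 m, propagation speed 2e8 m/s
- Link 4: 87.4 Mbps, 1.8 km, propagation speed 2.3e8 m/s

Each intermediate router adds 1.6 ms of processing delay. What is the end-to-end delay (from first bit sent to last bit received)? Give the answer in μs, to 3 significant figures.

L = 500 × 8 = 4000 bits.
Transmission delay per hop = L/R = 4000/87400000 = 45.7666 μs; 4 hops → 183.066 μs.
Propagation delays (d/s per hop): 120000, 0.296667, 0.3875, 7.82609 μs; sum = 120009 μs.
Processing at 3 router(s): 3 × 1.6 ms = 4800 μs.
End-to-end = 125000 μs.

125000 μs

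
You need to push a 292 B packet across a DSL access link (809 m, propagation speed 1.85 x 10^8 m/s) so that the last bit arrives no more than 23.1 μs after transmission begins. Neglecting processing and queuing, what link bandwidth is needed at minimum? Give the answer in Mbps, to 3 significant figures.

125 Mbps

L = 2336 bits.
Propagation delay = 809 / 185000000 = 4.37297 μs.
Transmission budget = 23.1 − 4.37297 = 18.727 μs.
R ≥ L / t_tx = 2336 bits / 1.8727e-05 s = 125 Mbps.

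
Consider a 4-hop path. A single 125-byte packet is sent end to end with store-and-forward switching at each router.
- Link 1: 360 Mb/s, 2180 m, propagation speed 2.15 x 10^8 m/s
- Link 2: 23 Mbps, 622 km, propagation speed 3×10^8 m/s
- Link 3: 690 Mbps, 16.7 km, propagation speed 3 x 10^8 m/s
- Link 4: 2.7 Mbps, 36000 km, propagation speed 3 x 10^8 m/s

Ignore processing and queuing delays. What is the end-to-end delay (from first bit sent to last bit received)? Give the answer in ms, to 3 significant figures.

L = 125 × 8 = 1000 bits.
Transmission delays (L/R per hop): 0.00277778, 0.0434783, 0.00144928, 0.37037 ms; sum = 0.418076 ms.
Propagation delays (d/s per hop): 0.0101395, 2.07333, 0.0556667, 120 ms; sum = 122.139 ms.
End-to-end = 123 ms.

123 ms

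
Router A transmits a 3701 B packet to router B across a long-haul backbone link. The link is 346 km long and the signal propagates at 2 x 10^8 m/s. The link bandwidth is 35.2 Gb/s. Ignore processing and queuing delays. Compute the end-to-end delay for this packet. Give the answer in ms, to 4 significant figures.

1.731 ms

L = 3701 × 8 = 29608 bits.
Transmission delay = L/R = 29608 / 35200000000 = 0.000841136 ms.
Propagation delay = d/s = 346000 m / 200000000 m/s = 1.73 ms.
Total = 1.731 ms.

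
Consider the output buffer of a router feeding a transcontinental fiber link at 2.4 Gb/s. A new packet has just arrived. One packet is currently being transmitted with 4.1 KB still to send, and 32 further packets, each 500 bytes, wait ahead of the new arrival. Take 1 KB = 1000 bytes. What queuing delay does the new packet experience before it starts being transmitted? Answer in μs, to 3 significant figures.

67.0 μs

Each queued packet: L/R = 4000/2400000000 = 1.66667 μs.
32 queued → 53.3333 μs.
Plus remaining 32800 bits of current packet: 13.6667 μs.
Queuing delay = 67.0 μs.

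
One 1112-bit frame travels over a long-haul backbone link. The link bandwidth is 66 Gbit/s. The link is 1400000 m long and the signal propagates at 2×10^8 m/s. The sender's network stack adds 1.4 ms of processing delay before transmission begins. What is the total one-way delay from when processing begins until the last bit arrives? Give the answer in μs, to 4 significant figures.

8400 μs

Transmission delay = L/R = 1112 / 66000000000 = 0.0168485 μs.
Propagation delay = d/s = 1400000 m / 200000000 m/s = 7000 μs.
Plus processing delay 1.4 ms = 1400 μs.
Total = 8400 μs.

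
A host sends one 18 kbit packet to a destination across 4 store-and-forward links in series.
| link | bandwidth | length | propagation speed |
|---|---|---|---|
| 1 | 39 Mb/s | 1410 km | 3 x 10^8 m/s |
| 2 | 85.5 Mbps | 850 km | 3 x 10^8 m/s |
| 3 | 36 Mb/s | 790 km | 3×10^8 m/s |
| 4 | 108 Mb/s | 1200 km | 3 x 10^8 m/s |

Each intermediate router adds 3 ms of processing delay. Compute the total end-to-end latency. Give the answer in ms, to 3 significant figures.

24.5 ms

L = 18000 bits.
Transmission delays (L/R per hop): 0.461538, 0.210526, 0.5, 0.166667 ms; sum = 1.33873 ms.
Propagation delays (d/s per hop): 4.7, 2.83333, 2.63333, 4 ms; sum = 14.1667 ms.
Processing at 3 router(s): 3 × 3 ms = 9 ms.
End-to-end = 24.5 ms.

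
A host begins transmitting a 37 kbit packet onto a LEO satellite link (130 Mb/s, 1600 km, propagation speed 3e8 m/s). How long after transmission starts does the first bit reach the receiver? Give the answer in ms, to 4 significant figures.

First bit experiences only propagation delay: d/s = 1600000/300000000 = 5.333 ms.

5.333 ms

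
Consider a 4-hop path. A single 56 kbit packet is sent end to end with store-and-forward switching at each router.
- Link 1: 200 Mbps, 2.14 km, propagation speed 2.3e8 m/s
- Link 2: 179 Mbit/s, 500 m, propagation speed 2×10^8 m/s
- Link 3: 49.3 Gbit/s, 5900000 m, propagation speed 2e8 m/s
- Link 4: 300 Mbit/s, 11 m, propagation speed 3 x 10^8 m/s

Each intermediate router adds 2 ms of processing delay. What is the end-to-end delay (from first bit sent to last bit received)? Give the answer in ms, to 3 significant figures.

36.3 ms

L = 56000 bits.
Transmission delays (L/R per hop): 0.28, 0.312849, 0.0011359, 0.186667 ms; sum = 0.780652 ms.
Propagation delays (d/s per hop): 0.00930435, 0.0025, 29.5, 3.66667e-05 ms; sum = 29.5118 ms.
Processing at 3 router(s): 3 × 2 ms = 6 ms.
End-to-end = 36.3 ms.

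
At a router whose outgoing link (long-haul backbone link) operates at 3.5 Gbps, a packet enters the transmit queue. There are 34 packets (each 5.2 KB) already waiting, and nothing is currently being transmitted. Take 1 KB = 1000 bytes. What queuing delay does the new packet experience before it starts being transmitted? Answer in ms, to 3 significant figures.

0.404 ms

Each queued packet: L/R = 41600/3500000000 = 0.0118857 ms.
34 queued → 0.404114 ms.
Queuing delay = 0.404 ms.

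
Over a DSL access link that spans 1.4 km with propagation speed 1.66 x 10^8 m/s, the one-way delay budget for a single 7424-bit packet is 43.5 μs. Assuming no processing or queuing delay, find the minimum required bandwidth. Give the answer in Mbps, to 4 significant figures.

Propagation delay = 1400 / 166000000 = 8.43373 μs.
Transmission budget = 43.5 − 8.43373 = 35.0663 μs.
R ≥ L / t_tx = 7424 bits / 3.50663e-05 s = 211.7 Mbps.

211.7 Mbps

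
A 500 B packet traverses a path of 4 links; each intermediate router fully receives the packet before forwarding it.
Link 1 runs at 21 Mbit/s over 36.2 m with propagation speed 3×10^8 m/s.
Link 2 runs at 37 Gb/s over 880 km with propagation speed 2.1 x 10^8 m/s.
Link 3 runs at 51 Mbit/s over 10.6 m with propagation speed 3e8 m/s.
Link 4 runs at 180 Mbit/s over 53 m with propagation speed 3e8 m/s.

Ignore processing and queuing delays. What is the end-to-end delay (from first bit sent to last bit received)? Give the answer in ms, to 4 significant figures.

4.482 ms

L = 500 × 8 = 4000 bits.
Transmission delays (L/R per hop): 0.190476, 0.000108108, 0.0784314, 0.0222222 ms; sum = 0.291238 ms.
Propagation delays (d/s per hop): 0.000120667, 4.19048, 3.53333e-05, 0.000176667 ms; sum = 4.19081 ms.
End-to-end = 4.482 ms.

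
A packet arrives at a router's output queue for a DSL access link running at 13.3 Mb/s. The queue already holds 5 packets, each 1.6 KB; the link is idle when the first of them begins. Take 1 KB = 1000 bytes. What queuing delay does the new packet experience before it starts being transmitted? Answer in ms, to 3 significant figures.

Each queued packet: L/R = 12800/13300000 = 0.962406 ms.
5 queued → 4.81203 ms.
Queuing delay = 4.81 ms.

4.81 ms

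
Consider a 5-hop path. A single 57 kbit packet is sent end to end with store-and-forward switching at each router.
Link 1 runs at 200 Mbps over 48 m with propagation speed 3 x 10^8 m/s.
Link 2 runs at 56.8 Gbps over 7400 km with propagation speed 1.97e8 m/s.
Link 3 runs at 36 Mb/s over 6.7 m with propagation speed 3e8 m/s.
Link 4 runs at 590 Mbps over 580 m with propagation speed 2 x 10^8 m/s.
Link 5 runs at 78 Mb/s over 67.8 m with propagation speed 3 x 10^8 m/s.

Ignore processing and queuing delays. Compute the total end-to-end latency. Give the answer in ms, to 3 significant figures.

L = 57000 bits.
Transmission delays (L/R per hop): 0.285, 0.00100352, 1.58333, 0.0966102, 0.730769 ms; sum = 2.69672 ms.
Propagation delays (d/s per hop): 0.00016, 37.5635, 2.23333e-05, 0.0029, 0.000226 ms; sum = 37.5668 ms.
End-to-end = 40.3 ms.

40.3 ms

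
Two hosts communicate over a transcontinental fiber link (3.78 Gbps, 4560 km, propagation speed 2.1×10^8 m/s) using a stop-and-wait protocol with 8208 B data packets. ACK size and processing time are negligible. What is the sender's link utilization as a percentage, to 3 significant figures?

t_tx = L/R = 65664/3780000000 = 1.73714e-05 s.
t_prop = 4560000/210000000 = 0.0217143 s; RTT = 0.0434286 s.
Cycle = t_tx + RTT = 0.0434459 s.
Utilization = t_tx / cycle = 1.73714e-05/0.0434459 = 0.0400 %.

0.0400 %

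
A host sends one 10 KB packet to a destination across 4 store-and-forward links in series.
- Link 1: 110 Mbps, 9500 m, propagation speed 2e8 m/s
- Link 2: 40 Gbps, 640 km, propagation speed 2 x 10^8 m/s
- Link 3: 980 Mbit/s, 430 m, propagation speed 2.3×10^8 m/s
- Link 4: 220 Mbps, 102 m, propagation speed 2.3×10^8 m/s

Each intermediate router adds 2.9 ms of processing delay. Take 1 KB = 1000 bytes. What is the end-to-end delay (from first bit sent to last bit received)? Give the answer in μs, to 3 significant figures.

L = 80000 bits.
Transmission delays (L/R per hop): 727.273, 2, 81.6327, 363.636 μs; sum = 1174.54 μs.
Propagation delays (d/s per hop): 47.5, 3200, 1.86957, 0.443478 μs; sum = 3249.81 μs.
Processing at 3 router(s): 3 × 2.9 ms = 8700 μs.
End-to-end = 13100 μs.

13100 μs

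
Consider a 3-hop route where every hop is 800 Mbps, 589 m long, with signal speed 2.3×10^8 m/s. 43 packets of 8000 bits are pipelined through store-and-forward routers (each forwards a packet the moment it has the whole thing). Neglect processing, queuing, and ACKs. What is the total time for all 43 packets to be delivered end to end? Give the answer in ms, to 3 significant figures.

Per-hop transmission t_tx = L/R = 8000/800000000 = 0.01 ms.
Per-hop propagation t_prop = 589/2.3e+08 = 0.00256087 ms.
Pipeline fill: first packet needs 3·t_tx to clear all hops; remaining 42 packets each add one t_tx.
Total = (3+43-1)·t_tx + 3·t_prop = 45·0.01 + 3·0.00256087 = 0.458 ms.

0.458 ms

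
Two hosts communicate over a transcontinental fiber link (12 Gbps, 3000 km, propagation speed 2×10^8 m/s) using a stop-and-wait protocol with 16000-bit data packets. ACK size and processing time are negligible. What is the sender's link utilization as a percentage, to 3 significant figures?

0.00444 %

t_tx = L/R = 16000/12000000000 = 1.33333e-06 s.
t_prop = 3000000/200000000 = 0.015 s; RTT = 0.03 s.
Cycle = t_tx + RTT = 0.0300013 s.
Utilization = t_tx / cycle = 1.33333e-06/0.0300013 = 0.00444 %.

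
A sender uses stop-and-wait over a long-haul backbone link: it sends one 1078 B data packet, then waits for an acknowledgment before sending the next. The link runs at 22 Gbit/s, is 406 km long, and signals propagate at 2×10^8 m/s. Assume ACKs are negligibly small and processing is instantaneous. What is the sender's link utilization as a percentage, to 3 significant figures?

t_tx = L/R = 8624/22000000000 = 3.92e-07 s.
t_prop = 406000/200000000 = 0.00203 s; RTT = 0.00406 s.
Cycle = t_tx + RTT = 0.00406039 s.
Utilization = t_tx / cycle = 3.92e-07/0.00406039 = 0.00965 %.

0.00965 %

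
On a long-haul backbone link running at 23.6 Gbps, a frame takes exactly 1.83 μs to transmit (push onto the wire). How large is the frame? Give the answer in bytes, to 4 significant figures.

L = R × t_tx = 23600000000 b/s × 1.83e-06 s = 43188 bits.
In bytes: 43188 / 8 = 5399 bytes.

5399 bytes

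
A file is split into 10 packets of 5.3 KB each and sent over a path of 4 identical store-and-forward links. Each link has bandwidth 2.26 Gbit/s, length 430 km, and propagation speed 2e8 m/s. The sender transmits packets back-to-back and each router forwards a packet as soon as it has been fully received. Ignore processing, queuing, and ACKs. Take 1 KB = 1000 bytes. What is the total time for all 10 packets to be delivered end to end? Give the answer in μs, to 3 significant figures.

8840 μs

Per-hop transmission t_tx = L/R = 42400/2260000000 = 18.7611 μs.
Per-hop propagation t_prop = 430000/200000000 = 2150 μs.
Pipeline fill: first packet needs 4·t_tx to clear all hops; remaining 9 packets each add one t_tx.
Total = (4+10-1)·t_tx + 4·t_prop = 13·18.7611 + 4·2150 = 8840 μs.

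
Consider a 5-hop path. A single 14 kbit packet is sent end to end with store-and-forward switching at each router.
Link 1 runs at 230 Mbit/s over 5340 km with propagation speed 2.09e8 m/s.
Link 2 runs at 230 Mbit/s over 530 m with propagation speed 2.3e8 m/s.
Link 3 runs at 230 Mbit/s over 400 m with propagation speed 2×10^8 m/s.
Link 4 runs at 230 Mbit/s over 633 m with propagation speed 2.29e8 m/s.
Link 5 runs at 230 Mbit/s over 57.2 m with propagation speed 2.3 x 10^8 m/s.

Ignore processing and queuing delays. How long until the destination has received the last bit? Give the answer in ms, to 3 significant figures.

25.9 ms

L = 14000 bits.
Transmission delay per hop = L/R = 14000/230000000 = 0.0608696 ms; 5 hops → 0.304348 ms.
Propagation delays (d/s per hop): 25.5502, 0.00230435, 0.002, 0.00276419, 0.000248696 ms; sum = 25.5576 ms.
End-to-end = 25.9 ms.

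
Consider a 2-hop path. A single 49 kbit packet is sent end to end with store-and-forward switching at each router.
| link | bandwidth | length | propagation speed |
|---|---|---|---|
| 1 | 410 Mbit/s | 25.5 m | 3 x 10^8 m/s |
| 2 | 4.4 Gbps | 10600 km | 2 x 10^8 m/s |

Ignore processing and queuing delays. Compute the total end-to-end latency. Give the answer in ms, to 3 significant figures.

53.1 ms

L = 49000 bits.
Transmission delays (L/R per hop): 0.119512, 0.0111364 ms; sum = 0.130649 ms.
Propagation delays (d/s per hop): 8.5e-05, 53 ms; sum = 53.0001 ms.
End-to-end = 53.1 ms.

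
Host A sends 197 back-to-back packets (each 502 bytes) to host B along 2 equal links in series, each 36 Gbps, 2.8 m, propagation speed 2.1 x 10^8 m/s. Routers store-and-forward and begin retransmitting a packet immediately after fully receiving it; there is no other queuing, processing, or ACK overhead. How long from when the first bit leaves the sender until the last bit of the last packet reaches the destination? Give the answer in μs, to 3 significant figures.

22.1 μs

Per-hop transmission t_tx = L/R = 4016/36000000000 = 0.111556 μs.
Per-hop propagation t_prop = 2.8/210000000 = 0.0133333 μs.
Pipeline fill: first packet needs 2·t_tx to clear all hops; remaining 196 packets each add one t_tx.
Total = (2+197-1)·t_tx + 2·t_prop = 198·0.111556 + 2·0.0133333 = 22.1 μs.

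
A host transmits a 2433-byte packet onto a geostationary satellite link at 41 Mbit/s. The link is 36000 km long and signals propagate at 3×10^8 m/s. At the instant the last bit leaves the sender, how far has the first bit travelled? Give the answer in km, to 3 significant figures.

t_tx = L/R = 19464/41000000 = 0.000474732 s.
Distance = s × t_tx = 300000000 × 0.000474732 = 142 km.

142 km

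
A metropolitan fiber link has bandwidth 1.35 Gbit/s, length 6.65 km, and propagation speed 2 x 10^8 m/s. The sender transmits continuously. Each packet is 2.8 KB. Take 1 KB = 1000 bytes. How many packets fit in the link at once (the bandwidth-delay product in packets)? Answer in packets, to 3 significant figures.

2.00 packets

Propagation delay = 6650 / 200000000 = 3.325e-05 s.
BDP = R × t_prop = 1350000000 × 3.325e-05 = 44887.5 bits.
In packets of 22400 bits: 2.00 packets.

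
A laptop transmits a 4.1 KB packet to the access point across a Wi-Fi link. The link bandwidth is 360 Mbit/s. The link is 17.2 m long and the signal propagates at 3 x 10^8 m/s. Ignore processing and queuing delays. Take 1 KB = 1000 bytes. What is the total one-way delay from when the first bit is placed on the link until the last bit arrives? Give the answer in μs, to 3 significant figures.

L = 32800 bits.
Transmission delay = L/R = 32800 / 360000000 = 91.1111 μs.
Propagation delay = d/s = 17.2 m / 300000000 m/s = 0.0573333 μs.
Total = 91.2 μs.

91.2 μs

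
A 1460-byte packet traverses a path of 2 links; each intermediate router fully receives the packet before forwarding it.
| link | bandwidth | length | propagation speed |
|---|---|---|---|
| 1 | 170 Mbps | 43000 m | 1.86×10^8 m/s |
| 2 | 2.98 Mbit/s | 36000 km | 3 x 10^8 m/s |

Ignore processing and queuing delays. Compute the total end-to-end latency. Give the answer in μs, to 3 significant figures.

124000 μs

L = 1460 × 8 = 11680 bits.
Transmission delays (L/R per hop): 68.7059, 3919.46 μs; sum = 3988.17 μs.
Propagation delays (d/s per hop): 231.183, 120000 μs; sum = 120231 μs.
End-to-end = 124000 μs.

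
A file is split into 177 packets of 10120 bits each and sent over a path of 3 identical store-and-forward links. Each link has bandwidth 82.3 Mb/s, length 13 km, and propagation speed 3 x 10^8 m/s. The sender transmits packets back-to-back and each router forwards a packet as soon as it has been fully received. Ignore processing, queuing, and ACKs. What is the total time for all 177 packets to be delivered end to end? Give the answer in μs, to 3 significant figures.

Per-hop transmission t_tx = L/R = 10120/82300000 = 122.965 μs.
Per-hop propagation t_prop = 13000/300000000 = 43.3333 μs.
Pipeline fill: first packet needs 3·t_tx to clear all hops; remaining 176 packets each add one t_tx.
Total = (3+177-1)·t_tx + 3·t_prop = 179·122.965 + 3·43.3333 = 22100 μs.

22100 μs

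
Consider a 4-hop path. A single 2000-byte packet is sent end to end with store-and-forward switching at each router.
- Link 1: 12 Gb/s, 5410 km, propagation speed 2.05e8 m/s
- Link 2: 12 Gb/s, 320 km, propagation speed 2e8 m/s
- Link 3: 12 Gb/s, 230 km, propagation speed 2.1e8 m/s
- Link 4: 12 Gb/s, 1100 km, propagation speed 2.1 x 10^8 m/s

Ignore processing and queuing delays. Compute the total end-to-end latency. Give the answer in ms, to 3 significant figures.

34.3 ms

L = 2000 × 8 = 16000 bits.
Transmission delay per hop = L/R = 16000/12000000000 = 0.00133333 ms; 4 hops → 0.00533333 ms.
Propagation delays (d/s per hop): 26.3902, 1.6, 1.09524, 5.2381 ms; sum = 34.3236 ms.
End-to-end = 34.3 ms.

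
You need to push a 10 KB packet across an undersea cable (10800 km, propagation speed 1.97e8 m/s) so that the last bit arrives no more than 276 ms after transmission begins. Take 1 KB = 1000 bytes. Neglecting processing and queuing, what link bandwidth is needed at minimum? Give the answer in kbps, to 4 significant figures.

361.7 kbps

L = 80000 bits.
Propagation delay = 10800000 / 197000000 = 54.8223 ms.
Transmission budget = 276 − 54.8223 = 221.178 ms.
R ≥ L / t_tx = 80000 bits / 0.221178 s = 361.7 kbps.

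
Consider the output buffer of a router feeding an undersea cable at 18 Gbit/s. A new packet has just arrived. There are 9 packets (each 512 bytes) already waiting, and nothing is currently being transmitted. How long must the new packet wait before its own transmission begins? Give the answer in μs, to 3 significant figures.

2.05 μs

Each queued packet: L/R = 4096/18000000000 = 0.227556 μs.
9 queued → 2.048 μs.
Queuing delay = 2.05 μs.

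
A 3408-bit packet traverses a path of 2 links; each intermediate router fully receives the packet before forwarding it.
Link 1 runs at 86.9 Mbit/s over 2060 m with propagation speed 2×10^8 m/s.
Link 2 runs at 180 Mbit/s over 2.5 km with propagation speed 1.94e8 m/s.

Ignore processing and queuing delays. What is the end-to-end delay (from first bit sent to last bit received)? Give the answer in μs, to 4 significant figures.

81.34 μs

Transmission delays (L/R per hop): 39.2175, 18.9333 μs; sum = 58.1508 μs.
Propagation delays (d/s per hop): 10.3, 12.8866 μs; sum = 23.1866 μs.
End-to-end = 81.34 μs.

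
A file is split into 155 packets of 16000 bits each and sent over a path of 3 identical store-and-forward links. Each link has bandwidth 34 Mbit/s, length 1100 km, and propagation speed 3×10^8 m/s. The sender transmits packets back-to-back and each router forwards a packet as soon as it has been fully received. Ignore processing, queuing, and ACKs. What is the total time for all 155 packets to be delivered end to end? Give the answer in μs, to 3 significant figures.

Per-hop transmission t_tx = L/R = 16000/34000000 = 470.588 μs.
Per-hop propagation t_prop = 1100000/300000000 = 3666.67 μs.
Pipeline fill: first packet needs 3·t_tx to clear all hops; remaining 154 packets each add one t_tx.
Total = (3+155-1)·t_tx + 3·t_prop = 157·470.588 + 3·3666.67 = 84900 μs.

84900 μs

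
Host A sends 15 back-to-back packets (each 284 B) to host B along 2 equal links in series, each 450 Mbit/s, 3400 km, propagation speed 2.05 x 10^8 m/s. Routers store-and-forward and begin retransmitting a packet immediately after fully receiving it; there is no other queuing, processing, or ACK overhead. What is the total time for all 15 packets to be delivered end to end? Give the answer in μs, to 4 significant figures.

33250 μs

Per-hop transmission t_tx = L/R = 2272/450000000 = 5.04889 μs.
Per-hop propagation t_prop = 3400000/2.05e+08 = 16585.4 μs.
Pipeline fill: first packet needs 2·t_tx to clear all hops; remaining 14 packets each add one t_tx.
Total = (2+15-1)·t_tx + 2·t_prop = 16·5.04889 + 2·16585.4 = 33250 μs.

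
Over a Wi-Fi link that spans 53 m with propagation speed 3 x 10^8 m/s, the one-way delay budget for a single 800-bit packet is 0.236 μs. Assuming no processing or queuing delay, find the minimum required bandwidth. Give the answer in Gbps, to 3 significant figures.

Propagation delay = 53 / 300000000 = 0.176667 μs.
Transmission budget = 0.236 − 0.176667 = 0.0593333 μs.
R ≥ L / t_tx = 800 bits / 5.93333e-08 s = 13.5 Gbps.

13.5 Gbps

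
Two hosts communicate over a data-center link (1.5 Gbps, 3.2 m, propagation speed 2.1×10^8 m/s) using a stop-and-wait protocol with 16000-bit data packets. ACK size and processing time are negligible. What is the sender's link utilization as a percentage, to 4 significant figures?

t_tx = L/R = 16000/1500000000 = 1.06667e-05 s.
t_prop = 3.2/210000000 = 1.52381e-08 s; RTT = 3.04762e-08 s.
Cycle = t_tx + RTT = 1.06971e-05 s.
Utilization = t_tx / cycle = 1.06667e-05/1.06971e-05 = 99.72 %.

99.72 %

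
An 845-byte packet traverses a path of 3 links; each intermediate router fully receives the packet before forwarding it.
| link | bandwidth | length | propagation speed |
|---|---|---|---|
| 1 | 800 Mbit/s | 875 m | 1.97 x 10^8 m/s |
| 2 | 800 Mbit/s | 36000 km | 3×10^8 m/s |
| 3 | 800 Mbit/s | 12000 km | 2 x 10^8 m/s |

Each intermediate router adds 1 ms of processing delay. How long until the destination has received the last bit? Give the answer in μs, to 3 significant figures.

L = 845 × 8 = 6760 bits.
Transmission delay per hop = L/R = 6760/800000000 = 8.45 μs; 3 hops → 25.35 μs.
Propagation delays (d/s per hop): 4.44162, 120000, 60000 μs; sum = 180004 μs.
Processing at 2 router(s): 2 × 1 ms = 2000 μs.
End-to-end = 182000 μs.

182000 μs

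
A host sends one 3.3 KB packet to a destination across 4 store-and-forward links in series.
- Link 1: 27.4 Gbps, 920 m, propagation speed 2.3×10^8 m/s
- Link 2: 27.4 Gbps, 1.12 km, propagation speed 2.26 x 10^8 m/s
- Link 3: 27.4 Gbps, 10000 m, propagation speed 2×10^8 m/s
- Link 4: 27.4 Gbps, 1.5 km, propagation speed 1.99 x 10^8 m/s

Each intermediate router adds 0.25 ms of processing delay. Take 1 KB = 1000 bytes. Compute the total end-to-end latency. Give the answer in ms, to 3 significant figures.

0.820 ms

L = 26400 bits.
Transmission delay per hop = L/R = 26400/27400000000 = 0.000963504 ms; 4 hops → 0.00385401 ms.
Propagation delays (d/s per hop): 0.004, 0.00495575, 0.05, 0.00753769 ms; sum = 0.0664934 ms.
Processing at 3 router(s): 3 × 0.25 ms = 0.75 ms.
End-to-end = 0.820 ms.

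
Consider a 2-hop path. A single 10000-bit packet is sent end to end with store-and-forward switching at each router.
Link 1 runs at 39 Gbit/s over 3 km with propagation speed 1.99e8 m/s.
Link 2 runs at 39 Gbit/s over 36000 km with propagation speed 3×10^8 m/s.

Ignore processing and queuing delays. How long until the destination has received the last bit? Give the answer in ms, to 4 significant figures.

120.0 ms

Transmission delay per hop = L/R = 10000/39000000000 = 0.00025641 ms; 2 hops → 0.000512821 ms.
Propagation delays (d/s per hop): 0.0150754, 120 ms; sum = 120.015 ms.
End-to-end = 120.0 ms.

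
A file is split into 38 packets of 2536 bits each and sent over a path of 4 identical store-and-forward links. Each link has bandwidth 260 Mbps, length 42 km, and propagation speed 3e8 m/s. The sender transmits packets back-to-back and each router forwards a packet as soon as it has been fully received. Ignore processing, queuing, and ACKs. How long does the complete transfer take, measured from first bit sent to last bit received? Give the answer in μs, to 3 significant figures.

Per-hop transmission t_tx = L/R = 2536/260000000 = 9.75385 μs.
Per-hop propagation t_prop = 42000/300000000 = 140 μs.
Pipeline fill: first packet needs 4·t_tx to clear all hops; remaining 37 packets each add one t_tx.
Total = (4+38-1)·t_tx + 4·t_prop = 41·9.75385 + 4·140 = 960 μs.

960 μs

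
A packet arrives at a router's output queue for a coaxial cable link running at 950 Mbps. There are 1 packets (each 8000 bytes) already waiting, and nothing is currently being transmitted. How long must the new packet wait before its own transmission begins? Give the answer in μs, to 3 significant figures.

67.4 μs

Each queued packet: L/R = 64000/950000000 = 67.3684 μs.
1 queued → 67.3684 μs.
Queuing delay = 67.4 μs.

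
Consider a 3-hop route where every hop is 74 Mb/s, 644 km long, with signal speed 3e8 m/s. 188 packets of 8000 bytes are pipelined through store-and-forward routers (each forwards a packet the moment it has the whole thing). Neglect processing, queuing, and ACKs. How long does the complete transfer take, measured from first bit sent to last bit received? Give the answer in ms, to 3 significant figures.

Per-hop transmission t_tx = L/R = 64000/74000000 = 0.864865 ms.
Per-hop propagation t_prop = 644000/300000000 = 2.14667 ms.
Pipeline fill: first packet needs 3·t_tx to clear all hops; remaining 187 packets each add one t_tx.
Total = (3+188-1)·t_tx + 3·t_prop = 190·0.864865 + 3·2.14667 = 171 ms.

171 ms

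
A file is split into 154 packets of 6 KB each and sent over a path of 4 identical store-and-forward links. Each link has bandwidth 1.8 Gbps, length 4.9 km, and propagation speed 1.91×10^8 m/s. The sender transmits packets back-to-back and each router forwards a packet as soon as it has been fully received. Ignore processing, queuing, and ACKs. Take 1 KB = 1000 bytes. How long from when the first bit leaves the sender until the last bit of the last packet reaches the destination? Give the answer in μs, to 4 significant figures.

4289 μs

Per-hop transmission t_tx = L/R = 48000/1800000000 = 26.6667 μs.
Per-hop propagation t_prop = 4900/191000000 = 25.6545 μs.
Pipeline fill: first packet needs 4·t_tx to clear all hops; remaining 153 packets each add one t_tx.
Total = (4+154-1)·t_tx + 4·t_prop = 157·26.6667 + 4·25.6545 = 4289 μs.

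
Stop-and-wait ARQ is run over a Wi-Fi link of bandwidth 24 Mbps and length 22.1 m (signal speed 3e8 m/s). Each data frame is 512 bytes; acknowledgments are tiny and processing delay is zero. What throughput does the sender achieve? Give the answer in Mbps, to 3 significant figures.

24.0 Mbps

t_tx = L/R = 4096/24000000 = 0.000170667 s.
t_prop = 22.1/300000000 = 7.36667e-08 s; RTT = 1.47333e-07 s.
Cycle = t_tx + RTT = 0.000170814 s.
Throughput = L / cycle = 4096 / 0.000170814 = 24.0 Mbps.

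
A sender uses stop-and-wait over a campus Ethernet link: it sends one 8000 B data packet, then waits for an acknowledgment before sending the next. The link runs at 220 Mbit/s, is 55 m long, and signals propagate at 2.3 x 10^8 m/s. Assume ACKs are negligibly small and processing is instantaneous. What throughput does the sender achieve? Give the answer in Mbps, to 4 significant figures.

t_tx = L/R = 64000/220000000 = 0.000290909 s.
t_prop = 55/2.3e+08 = 2.3913e-07 s; RTT = 4.78261e-07 s.
Cycle = t_tx + RTT = 0.000291387 s.
Throughput = L / cycle = 64000 / 0.000291387 = 219.6 Mbps.

219.6 Mbps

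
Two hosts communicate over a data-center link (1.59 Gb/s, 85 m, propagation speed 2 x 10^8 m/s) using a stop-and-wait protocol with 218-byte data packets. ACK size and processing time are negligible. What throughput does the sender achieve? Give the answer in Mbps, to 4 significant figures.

t_tx = L/R = 1744/1590000000 = 1.09686e-06 s.
t_prop = 85/200000000 = 4.25e-07 s; RTT = 8.5e-07 s.
Cycle = t_tx + RTT = 1.94686e-06 s.
Throughput = L / cycle = 1744 / 1.94686e-06 = 895.8 Mbps.

895.8 Mbps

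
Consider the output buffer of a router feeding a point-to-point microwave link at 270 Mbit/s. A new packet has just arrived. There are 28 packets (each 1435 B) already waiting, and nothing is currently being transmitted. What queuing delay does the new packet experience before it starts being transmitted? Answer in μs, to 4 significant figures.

1191 μs

Each queued packet: L/R = 11480/270000000 = 42.5185 μs.
28 queued → 1190.52 μs.
Queuing delay = 1191 μs.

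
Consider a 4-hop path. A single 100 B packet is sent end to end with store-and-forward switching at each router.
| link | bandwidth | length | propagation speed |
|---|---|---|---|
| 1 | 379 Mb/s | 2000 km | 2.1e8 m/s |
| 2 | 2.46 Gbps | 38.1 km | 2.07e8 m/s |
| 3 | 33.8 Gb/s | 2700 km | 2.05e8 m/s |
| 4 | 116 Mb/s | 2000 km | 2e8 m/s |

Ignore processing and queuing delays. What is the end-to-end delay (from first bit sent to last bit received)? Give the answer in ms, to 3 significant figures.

32.9 ms

L = 100 × 8 = 800 bits.
Transmission delays (L/R per hop): 0.00211082, 0.000325203, 2.36686e-05, 0.00689655 ms; sum = 0.00935624 ms.
Propagation delays (d/s per hop): 9.52381, 0.184058, 13.1707, 10 ms; sum = 32.8786 ms.
End-to-end = 32.9 ms.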